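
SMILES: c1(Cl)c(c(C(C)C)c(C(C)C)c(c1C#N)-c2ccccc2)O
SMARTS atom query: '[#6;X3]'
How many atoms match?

The query [#6;X3] means: any carbon (aromatic or not) with three total connections.
Check the 22 heavy atoms by environment: 12× c (aromatic, X3) → match; 6× C (X4) → no; 1× O (X2) → no; 1× C (X2) → no; 1× N (X1) → no; 1× Cl (X1) → no.
That gives 12 matching atoms.

12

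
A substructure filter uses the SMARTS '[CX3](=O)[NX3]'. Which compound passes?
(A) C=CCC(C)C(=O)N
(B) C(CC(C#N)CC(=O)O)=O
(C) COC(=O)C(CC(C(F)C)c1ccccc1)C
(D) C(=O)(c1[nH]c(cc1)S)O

A

[CX3](=O)[NX3] describes a carbonyl carbon bonded to a trivalent nitrogen (an amide).
(A) contains a primary amide (-C(=O)NH2), which satisfies every atom and bond constraint.
(B) has a carboxylic acid group (-C(=O)OH) but the carbonyl is bonded to O, not to an NX3 nitrogen.
(C) has a methyl-ester group (-C(=O)OCH3) but the carbonyl is bonded to O, not to an NX3 nitrogen.
(D) has a carboxylic acid group (-C(=O)OH) but the carbonyl is bonded to O, not to an NX3 nitrogen.
So the answer is (A).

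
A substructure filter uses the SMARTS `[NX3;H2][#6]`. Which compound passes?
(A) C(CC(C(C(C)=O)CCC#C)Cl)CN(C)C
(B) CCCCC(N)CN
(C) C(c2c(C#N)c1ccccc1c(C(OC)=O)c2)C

B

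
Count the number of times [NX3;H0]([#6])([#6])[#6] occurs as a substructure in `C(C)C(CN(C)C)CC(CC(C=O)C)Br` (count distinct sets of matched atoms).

1

[NX3;H0]([#6])([#6])[#6] is the SMARTS for a tertiary amine: a trivalent nitrogen with no H, bonded to three carbons.
Exactly one fragment in the molecule meets all constraints, giving 1 match.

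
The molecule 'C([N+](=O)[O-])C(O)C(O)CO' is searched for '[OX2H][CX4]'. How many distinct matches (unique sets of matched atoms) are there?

3

[OX2H][CX4] is the SMARTS for an aliphatic alcohol: a hydroxyl oxygen bound to an sp3 (X4) carbon.
The molecule carries 3 separate instances of a hydroxyl group (-OH) meeting every constraint; each maps to a distinct set of atoms, giving 3 matches.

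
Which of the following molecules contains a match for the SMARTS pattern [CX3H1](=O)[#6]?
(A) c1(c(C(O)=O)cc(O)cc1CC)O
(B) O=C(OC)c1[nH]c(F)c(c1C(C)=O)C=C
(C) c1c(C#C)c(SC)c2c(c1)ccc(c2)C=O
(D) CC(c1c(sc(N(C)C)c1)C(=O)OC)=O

C

[CX3H1](=O)[#6] describes an sp2 carbon with one H, double-bonded to O and single-bonded to carbon (an aldehyde).
(A) has a carboxylic acid group (-C(=O)OH) but the carbonyl carbon has H0 and is bonded to O, not H1.
(B) has an acetyl/ketone group (-C(=O)CH3) but the carbonyl carbon has H0 (two carbon neighbours), not H1.
(C) contains an aldehyde (-CHO), which satisfies every atom and bond constraint.
(D) has a methyl-ester group (-C(=O)OCH3) but the carbonyl carbon has H0, not H1.
So the answer is (C).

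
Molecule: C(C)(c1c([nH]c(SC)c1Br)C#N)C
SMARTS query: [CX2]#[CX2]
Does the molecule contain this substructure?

No

The pattern [CX2]#[CX2] describes a carbon-carbon triple bond — an alkyne.
The closest candidate here is a nitrile (-C#N), but the triple bond is C#N, not C#C. No other fragment satisfies the full query, so there is no match.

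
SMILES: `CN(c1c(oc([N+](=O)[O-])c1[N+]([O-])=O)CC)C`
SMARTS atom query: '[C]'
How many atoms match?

The query [C] means: uppercase C matches aliphatic (non-aromatic) carbon only.
Check the 16 heavy atoms by environment: 1× o (aromatic) → no; 4× c (aromatic) → no; 1× N → no; 4× C → match; 2× N (charge +1) → no; 2× O (charge -1) → no; 2× O → no.
That gives 4 matching atoms.

4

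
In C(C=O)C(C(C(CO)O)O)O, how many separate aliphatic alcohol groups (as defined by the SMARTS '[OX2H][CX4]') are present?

[OX2H][CX4] is the SMARTS for an aliphatic alcohol: a hydroxyl oxygen bound to an sp3 (X4) carbon.
The molecule carries 4 separate instances of a hydroxyl group (-OH) meeting every constraint; each maps to a distinct set of atoms, giving 4 matches.

4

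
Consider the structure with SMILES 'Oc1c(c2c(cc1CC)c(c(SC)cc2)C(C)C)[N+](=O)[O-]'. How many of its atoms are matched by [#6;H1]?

4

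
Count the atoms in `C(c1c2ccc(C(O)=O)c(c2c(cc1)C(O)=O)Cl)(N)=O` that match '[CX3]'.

3

The query [CX3] means: C with X3: aliphatic carbon with exactly 3 total connections.
Check the 20 heavy atoms by environment: 10× c (aromatic, X3) → no; 1× Cl (X1) → no; 3× C (X3) → match; 3× O (X1) → no; 2× O (X2) → no; 1× N (X3) → no.
That gives 3 matching atoms.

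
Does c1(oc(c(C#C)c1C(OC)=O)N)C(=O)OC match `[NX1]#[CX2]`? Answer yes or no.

No

The pattern [NX1]#[CX2] describes a nitrogen triple-bonded to a two-connected carbon — a nitrile.
The closest candidate here is a primary amino group (-NH2), but the nitrogen is NX3 (three connections), not NX1 triple-bonded. No other fragment satisfies the full query, so there is no match.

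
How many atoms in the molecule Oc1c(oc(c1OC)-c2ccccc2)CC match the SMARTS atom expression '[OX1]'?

0

The query [OX1] means: aliphatic oxygen with one total connection — typically a carbonyl =O or an oxide.
Check the 16 heavy atoms by environment: 1× o (aromatic, X2) → no; 10× c (aromatic, X3) → no; 3× C (X4) → no; 2× O (X2) → no.
No environment satisfies the query, so 0 matching atoms.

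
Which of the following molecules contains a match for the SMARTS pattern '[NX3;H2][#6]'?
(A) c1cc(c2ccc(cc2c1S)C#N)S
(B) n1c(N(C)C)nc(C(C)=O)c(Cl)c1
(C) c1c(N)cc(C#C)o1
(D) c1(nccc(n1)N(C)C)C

C

[NX3;H2][#6] describes a trivalent nitrogen with two H attached to carbon (a primary amine).
(A) has a nitrile (-C#N) but the nitrogen is NX1 (triple-bonded), not NX3 with two H.
(B) has a dimethylamino group (-N(CH3)2) but the nitrogen has H0, not H2.
(C) contains a primary amino group (-NH2), which satisfies every atom and bond constraint.
(D) has a dimethylamino group (-N(CH3)2) but the nitrogen has H0, not H2.
So the answer is (C).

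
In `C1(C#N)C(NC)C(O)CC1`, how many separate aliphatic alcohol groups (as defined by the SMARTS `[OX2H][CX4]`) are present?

1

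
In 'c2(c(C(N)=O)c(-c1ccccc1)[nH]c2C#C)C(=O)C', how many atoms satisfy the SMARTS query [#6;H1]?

6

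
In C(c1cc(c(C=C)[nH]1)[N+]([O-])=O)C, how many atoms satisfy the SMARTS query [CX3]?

2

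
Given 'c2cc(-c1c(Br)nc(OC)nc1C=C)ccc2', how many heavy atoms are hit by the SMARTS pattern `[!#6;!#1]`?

4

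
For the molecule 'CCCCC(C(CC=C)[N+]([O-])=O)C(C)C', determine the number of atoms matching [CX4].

10

The query [CX4] means: C with X4: aliphatic carbon with exactly 4 total connections (bonds + H).
Check the 15 heavy atoms by environment: 10× C (X4) → match; 2× C (X3) → no; 1× N (charge +1, X3) → no; 1× O (charge -1, X1) → no; 1× O (X1) → no.
That gives 10 matching atoms.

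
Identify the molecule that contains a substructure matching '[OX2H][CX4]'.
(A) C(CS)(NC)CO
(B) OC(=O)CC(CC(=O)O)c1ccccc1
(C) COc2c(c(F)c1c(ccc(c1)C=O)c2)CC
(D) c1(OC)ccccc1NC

A

[OX2H][CX4] describes a hydroxyl oxygen bound to an sp3 (X4) carbon (an aliphatic alcohol).
(A) contains a hydroxyl group (-OH), which satisfies every atom and bond constraint.
(B) has a carboxylic acid group (-C(=O)OH) but the -OH is on a CX3 carbonyl carbon, not a CX4 carbon.
(C) has a methoxy ether (-OCH3) but the oxygen has H0 (ether), not H1.
(D) has a methoxy ether (-OCH3) but the oxygen has H0 (ether), not H1.
So the answer is (A).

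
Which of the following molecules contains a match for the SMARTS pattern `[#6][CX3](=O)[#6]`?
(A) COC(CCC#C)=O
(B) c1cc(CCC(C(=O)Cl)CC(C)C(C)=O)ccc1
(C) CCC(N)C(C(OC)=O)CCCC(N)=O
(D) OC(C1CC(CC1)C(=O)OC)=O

B

[#6][CX3](=O)[#6] describes a carbonyl carbon (no H) flanked by two carbons (a ketone).
(A) has a methyl-ester group (-C(=O)OCH3) but one neighbour of the carbonyl carbon is O, not C.
(B) contains an acetyl/ketone group (-C(=O)CH3), which satisfies every atom and bond constraint.
(C) has a primary amide (-C(=O)NH2) but one neighbour of the carbonyl carbon is N, not C.
(D) has a carboxylic acid group (-C(=O)OH) but one neighbour of the carbonyl carbon is O, not C.
So the answer is (B).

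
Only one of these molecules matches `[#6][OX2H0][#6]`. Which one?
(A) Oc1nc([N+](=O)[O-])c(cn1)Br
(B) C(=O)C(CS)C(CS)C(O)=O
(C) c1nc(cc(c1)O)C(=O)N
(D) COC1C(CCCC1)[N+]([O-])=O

[#6][OX2H0][#6] describes an aliphatic oxygen bridging two carbons with no H on the oxygen (an ether).
(A) has a hydroxyl group (-OH) but the oxygen has H1, not H0 bridging two carbons.
(B) has a carboxylic acid group (-C(=O)OH) but the -OH oxygen has H1; the =O is OX1, not OX2.
(C) has a hydroxyl group (-OH) but the oxygen has H1, not H0 bridging two carbons.
(D) contains a methoxy ether (-OCH3), which satisfies every atom and bond constraint.
So the answer is (D).

D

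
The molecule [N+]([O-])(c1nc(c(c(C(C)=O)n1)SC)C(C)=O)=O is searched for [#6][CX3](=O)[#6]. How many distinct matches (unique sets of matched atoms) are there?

[#6][CX3](=O)[#6] is the SMARTS for a ketone: a carbonyl carbon (no H) flanked by two carbons.
The molecule carries 2 separate instances of an acetyl/ketone group (-C(=O)CH3) meeting every constraint; each maps to a distinct set of atoms, giving 2 matches.

2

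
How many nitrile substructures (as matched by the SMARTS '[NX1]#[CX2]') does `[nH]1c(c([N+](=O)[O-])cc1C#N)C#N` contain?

2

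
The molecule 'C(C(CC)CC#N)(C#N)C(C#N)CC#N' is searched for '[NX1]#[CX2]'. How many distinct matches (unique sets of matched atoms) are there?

[NX1]#[CX2] is the SMARTS for a nitrile: a nitrogen triple-bonded to a two-connected carbon.
The molecule carries 4 separate instances of a nitrile (-C#N) meeting every constraint; each maps to a distinct set of atoms, giving 4 matches.

4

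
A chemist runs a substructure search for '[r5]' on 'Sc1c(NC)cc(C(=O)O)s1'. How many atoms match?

The query [r5] means: r5 matches atoms in a five-membered ring.
Check the 11 heavy atoms by environment: 1× s (aromatic, in 5-ring) → match; 4× c (aromatic, in 5-ring) → match; 1× S (acyclic) → no; 2× C (acyclic) → no; 2× O (acyclic) → no; 1× N (acyclic) → no.
Summing the matching environments: 1 + 4 = 5 matching atoms.

5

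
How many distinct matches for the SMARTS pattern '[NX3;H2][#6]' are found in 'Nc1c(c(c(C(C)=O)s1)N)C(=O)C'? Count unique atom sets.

[NX3;H2][#6] is the SMARTS for a primary amine: a trivalent nitrogen with two H attached to carbon.
The molecule carries 2 separate instances of a primary amino group (-NH2) meeting every constraint; each maps to a distinct set of atoms, giving 2 matches.

2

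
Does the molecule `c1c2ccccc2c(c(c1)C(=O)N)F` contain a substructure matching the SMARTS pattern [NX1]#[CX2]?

No

The pattern [NX1]#[CX2] describes a nitrogen triple-bonded to a two-connected carbon — a nitrile.
The closest candidate here is a primary amide (-C(=O)NH2), but the nitrogen is NX3, not NX1. No other fragment satisfies the full query, so there is no match.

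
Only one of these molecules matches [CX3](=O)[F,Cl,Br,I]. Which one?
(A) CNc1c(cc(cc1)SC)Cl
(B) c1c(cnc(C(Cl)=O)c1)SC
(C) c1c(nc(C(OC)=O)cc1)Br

B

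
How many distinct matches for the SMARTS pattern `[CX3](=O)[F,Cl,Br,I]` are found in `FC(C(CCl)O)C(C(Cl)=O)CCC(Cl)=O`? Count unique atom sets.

[CX3](=O)[F,Cl,Br,I] is the SMARTS for an acyl halide: a carbonyl carbon bonded to a halogen.
The molecule carries 2 separate instances of an acyl chloride (-C(=O)Cl) meeting every constraint; each maps to a distinct set of atoms, giving 2 matches.

2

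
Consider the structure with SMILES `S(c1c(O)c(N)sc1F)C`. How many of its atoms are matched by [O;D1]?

The query [O;D1] means: aliphatic oxygen bonded to exactly one heavy atom.
Check the 10 heavy atoms by environment: 1× s (aromatic, D2) → no; 4× c (aromatic, D3) → no; 1× O (D1) → match; 1× S (D2) → no; 1× C (D1) → no; 1× N (D1) → no; 1× F (D1) → no.
That gives 1 matching atom.

1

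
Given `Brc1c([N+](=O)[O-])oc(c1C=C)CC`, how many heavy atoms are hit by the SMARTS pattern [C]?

Check the 13 heavy atoms by environment: 1× o (aromatic) → no; 4× c (aromatic) → no; 4× C → match; 1× N (charge +1) → no; 1× O (charge -1) → no; 1× O → no; 1× Br → no.
That gives 4 matching atoms.

4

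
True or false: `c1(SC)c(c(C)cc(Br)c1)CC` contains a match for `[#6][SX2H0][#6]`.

True

The pattern [#6][SX2H0][#6] describes an aliphatic sulfur bridging two carbons with no H on the sulfur — a thioether.
The molecule carries a methylthio ether (-SCH3), whose atoms satisfy every constraint of the query, so the pattern matches.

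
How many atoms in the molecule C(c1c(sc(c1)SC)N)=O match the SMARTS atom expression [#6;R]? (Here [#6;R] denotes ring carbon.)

4

Check the 10 heavy atoms by environment: 1× s (aromatic, in 5-ring) → no; 4× c (aromatic, in 5-ring) → match; 1× N (acyclic) → no; 2× C (acyclic) → no; 1× O (acyclic) → no; 1× S (acyclic) → no.
That gives 4 matching atoms.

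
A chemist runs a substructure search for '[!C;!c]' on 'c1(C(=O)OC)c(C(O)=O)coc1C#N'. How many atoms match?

The query [!C;!c] means: neither aliphatic nor aromatic carbon — same as [!#6].
Check the 14 heavy atoms by environment: 1× o (aromatic) → match; 4× c (aromatic) → no; 4× C → no; 4× O → match; 1× N → match.
Summing the matching environments: 1 + 4 + 1 = 6 matching atoms.

6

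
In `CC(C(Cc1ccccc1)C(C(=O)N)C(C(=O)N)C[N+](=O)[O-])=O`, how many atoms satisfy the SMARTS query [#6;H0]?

4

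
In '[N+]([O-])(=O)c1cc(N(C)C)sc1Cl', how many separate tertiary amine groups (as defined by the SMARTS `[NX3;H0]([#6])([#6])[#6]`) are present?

[NX3;H0]([#6])([#6])[#6] is the SMARTS for a tertiary amine: a trivalent nitrogen with no H, bonded to three carbons.
Exactly one fragment in the molecule meets all constraints, giving 1 match.

1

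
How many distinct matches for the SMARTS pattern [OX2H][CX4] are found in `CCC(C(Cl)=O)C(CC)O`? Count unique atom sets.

1

[OX2H][CX4] is the SMARTS for an aliphatic alcohol: a hydroxyl oxygen bound to an sp3 (X4) carbon.
Exactly one fragment in the molecule meets all constraints, giving 1 match.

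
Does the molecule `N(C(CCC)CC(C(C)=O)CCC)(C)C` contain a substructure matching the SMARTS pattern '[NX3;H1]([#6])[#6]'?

No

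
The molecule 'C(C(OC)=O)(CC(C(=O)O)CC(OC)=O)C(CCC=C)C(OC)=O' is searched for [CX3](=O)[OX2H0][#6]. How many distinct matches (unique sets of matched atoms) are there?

[CX3](=O)[OX2H0][#6] is the SMARTS for an ester: a carbonyl carbon bonded to an oxygen that is itself bonded to carbon (no H on that O).
The molecule carries 3 separate instances of a methyl-ester group (-C(=O)OCH3) meeting every constraint; each maps to a distinct set of atoms, giving 3 matches.

3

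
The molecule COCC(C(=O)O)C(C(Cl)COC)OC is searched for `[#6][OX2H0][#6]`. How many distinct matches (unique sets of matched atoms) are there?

[#6][OX2H0][#6] is the SMARTS for an ether: an aliphatic oxygen bridging two carbons with no H on the oxygen.
The molecule carries 3 separate instances of a methoxy ether (-OCH3) meeting every constraint; each maps to a distinct set of atoms, giving 3 matches.

3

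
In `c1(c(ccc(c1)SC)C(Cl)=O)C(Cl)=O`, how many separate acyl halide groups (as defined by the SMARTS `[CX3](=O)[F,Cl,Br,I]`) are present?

[CX3](=O)[F,Cl,Br,I] is the SMARTS for an acyl halide: a carbonyl carbon bonded to a halogen.
The molecule carries 2 separate instances of an acyl chloride (-C(=O)Cl) meeting every constraint; each maps to a distinct set of atoms, giving 2 matches.

2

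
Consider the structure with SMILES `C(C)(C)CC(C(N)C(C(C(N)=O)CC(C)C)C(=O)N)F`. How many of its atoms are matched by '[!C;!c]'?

Check the 20 heavy atoms by environment: 14× C → no; 3× N → match; 2× O → match; 1× F → match.
Summing the matching environments: 3 + 2 + 1 = 6 matching atoms.

6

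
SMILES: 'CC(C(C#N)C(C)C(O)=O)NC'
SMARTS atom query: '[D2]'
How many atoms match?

Check the 12 heavy atoms by environment: 3× C (D1) → no; 4× C (D3) → no; 1× C (D2) → match; 1× N (D1) → no; 2× O (D1) → no; 1× N (D2) → match.
Summing the matching environments: 1 + 1 = 2 matching atoms.

2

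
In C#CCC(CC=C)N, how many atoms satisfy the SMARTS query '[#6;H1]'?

3

The query [#6;H1] means: any carbon bearing exactly one hydrogen.
Check the 8 heavy atoms by environment: 3× C (H2) → no; 3× C (H1) → match; 1× N (H2) → no; 1× C (H0) → no.
That gives 3 matching atoms.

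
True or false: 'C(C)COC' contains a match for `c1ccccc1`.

The pattern c1ccccc1 describes six aromatic carbons in a ring — a benzene ring.
The closest candidate here is a methyl group (-CH3), but no six-membered all-carbon aromatic ring is present. No other fragment satisfies the full query, so there is no match.

False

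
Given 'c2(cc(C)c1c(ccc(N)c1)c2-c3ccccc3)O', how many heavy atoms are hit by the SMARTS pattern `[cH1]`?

9

Check the 19 heavy atoms by environment: 7× c (aromatic, H0) → no; 9× c (aromatic, H1) → match; 1× C (H3) → no; 1× N (H2) → no; 1× O (H1) → no.
That gives 9 matching atoms.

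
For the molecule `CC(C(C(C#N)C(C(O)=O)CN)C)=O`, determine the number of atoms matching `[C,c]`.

9

The query [C,c] means: comma = OR; matches aliphatic or aromatic carbon — same as #6.
Check the 14 heavy atoms by environment: 9× C → match; 3× O → no; 2× N → no.
That gives 9 matching atoms.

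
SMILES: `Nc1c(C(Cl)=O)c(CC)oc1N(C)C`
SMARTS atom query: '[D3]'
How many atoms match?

Check the 14 heavy atoms by environment: 1× o (aromatic, D2) → no; 4× c (aromatic, D3) → match; 1× N (D1) → no; 1× N (D3) → match; 3× C (D1) → no; 1× C (D2) → no; 1× C (D3) → match; 1× O (D1) → no; 1× Cl (D1) → no.
Summing the matching environments: 4 + 1 + 1 = 6 matching atoms.

6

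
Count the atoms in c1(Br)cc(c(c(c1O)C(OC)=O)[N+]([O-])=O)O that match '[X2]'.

3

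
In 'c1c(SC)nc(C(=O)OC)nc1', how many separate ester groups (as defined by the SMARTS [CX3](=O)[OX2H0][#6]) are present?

[CX3](=O)[OX2H0][#6] is the SMARTS for an ester: a carbonyl carbon bonded to an oxygen that is itself bonded to carbon (no H on that O).
Exactly one fragment in the molecule meets all constraints, giving 1 match.

1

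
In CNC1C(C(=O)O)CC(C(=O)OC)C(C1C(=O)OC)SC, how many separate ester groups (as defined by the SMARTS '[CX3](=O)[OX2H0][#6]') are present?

2

[CX3](=O)[OX2H0][#6] is the SMARTS for an ester: a carbonyl carbon bonded to an oxygen that is itself bonded to carbon (no H on that O).
The molecule carries 2 separate instances of a methyl-ester group (-C(=O)OCH3) meeting every constraint; each maps to a distinct set of atoms, giving 2 matches.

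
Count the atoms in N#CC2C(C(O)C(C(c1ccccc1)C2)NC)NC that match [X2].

The query [X2] means: any atom with exactly two total connections (bonds + H).
Check the 19 heavy atoms by environment: 8× C (X4) → no; 1× O (X2) → match; 2× N (X3) → no; 6× c (aromatic, X3) → no; 1× C (X2) → match; 1× N (X1) → no.
Summing the matching environments: 1 + 1 = 2 matching atoms.

2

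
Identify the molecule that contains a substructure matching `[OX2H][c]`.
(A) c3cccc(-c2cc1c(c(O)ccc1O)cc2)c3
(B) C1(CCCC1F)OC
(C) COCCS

A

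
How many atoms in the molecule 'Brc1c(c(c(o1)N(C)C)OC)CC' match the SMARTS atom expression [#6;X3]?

Check the 13 heavy atoms by environment: 1× o (aromatic, X2) → no; 4× c (aromatic, X3) → match; 1× O (X2) → no; 5× C (X4) → no; 1× N (X3) → no; 1× Br (X1) → no.
That gives 4 matching atoms.

4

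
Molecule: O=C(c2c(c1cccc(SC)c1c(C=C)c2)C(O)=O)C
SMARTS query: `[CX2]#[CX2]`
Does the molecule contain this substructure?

The pattern [CX2]#[CX2] describes a carbon-carbon triple bond — an alkyne.
The closest candidate here is a vinyl group (-CH=CH2), but the C=C is a double bond; both carbons are CX3, not CX2. No other fragment satisfies the full query, so there is no match.

No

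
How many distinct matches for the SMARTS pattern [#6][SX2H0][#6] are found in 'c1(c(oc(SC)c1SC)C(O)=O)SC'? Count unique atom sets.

3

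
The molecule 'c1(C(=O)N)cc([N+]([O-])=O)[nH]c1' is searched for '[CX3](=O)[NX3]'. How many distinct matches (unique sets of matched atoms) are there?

[CX3](=O)[NX3] is the SMARTS for an amide: a carbonyl carbon bonded to a trivalent nitrogen.
Exactly one fragment in the molecule meets all constraints, giving 1 match.

1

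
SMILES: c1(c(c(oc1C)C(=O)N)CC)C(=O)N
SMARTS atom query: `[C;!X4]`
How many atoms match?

The query [C;!X4] means: aliphatic carbon that does not have four total connections.
Check the 14 heavy atoms by environment: 1× o (aromatic, X2) → no; 4× c (aromatic, X3) → no; 2× C (X3) → match; 2× O (X1) → no; 2× N (X3) → no; 3× C (X4) → no.
That gives 2 matching atoms.

2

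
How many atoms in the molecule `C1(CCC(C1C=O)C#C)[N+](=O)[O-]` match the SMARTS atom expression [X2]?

2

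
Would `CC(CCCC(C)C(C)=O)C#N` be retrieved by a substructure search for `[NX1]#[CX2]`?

Yes

The pattern [NX1]#[CX2] describes a nitrogen triple-bonded to a two-connected carbon — a nitrile.
The molecule carries a nitrile (-C#N), whose atoms satisfy every constraint of the query, so the pattern matches.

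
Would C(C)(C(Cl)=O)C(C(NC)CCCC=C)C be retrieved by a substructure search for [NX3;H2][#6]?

No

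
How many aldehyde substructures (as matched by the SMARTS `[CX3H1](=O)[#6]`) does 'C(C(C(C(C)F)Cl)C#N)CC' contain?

[CX3H1](=O)[#6] is the SMARTS for an aldehyde: an sp2 carbon with one H, double-bonded to O and single-bonded to carbon.
No fragment in the molecule satisfies every constraint, giving 0 matches.

0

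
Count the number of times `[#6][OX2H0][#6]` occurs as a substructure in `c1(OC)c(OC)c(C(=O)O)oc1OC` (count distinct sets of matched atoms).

3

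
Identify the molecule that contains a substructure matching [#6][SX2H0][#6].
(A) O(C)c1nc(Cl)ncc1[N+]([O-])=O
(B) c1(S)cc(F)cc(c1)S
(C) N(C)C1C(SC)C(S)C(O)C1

[#6][SX2H0][#6] describes an aliphatic sulfur bridging two carbons with no H on the sulfur (a thioether).
(A) has a methoxy ether (-OCH3) but the bridging atom is O, not S.
(B) has a thiol (-SH) but the sulfur has H1, not H0 bridging two carbons.
(C) contains a methylthio ether (-SCH3), which satisfies every atom and bond constraint.
So the answer is (C).

C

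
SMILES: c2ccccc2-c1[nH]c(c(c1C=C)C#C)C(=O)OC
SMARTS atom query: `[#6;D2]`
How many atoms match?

7

The query [#6;D2] means: any carbon bonded to exactly two heavy atoms.
Check the 19 heavy atoms by environment: 1× n (aromatic, D2) → no; 5× c (aromatic, D3) → no; 1× C (D3) → no; 1× O (D1) → no; 1× O (D2) → no; 3× C (D1) → no; 5× c (aromatic, D2) → match; 2× C (D2) → match.
Summing the matching environments: 5 + 2 = 7 matching atoms.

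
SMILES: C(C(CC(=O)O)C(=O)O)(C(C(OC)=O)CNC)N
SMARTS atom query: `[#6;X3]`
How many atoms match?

3

The query [#6;X3] means: any carbon (aromatic or not) with three total connections.
Check the 18 heavy atoms by environment: 7× C (X4) → no; 3× C (X3) → match; 3× O (X1) → no; 3× O (X2) → no; 2× N (X3) → no.
That gives 3 matching atoms.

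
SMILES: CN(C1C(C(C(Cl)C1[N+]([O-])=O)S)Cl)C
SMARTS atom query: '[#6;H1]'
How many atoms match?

5

The query [#6;H1] means: any carbon bearing exactly one hydrogen.
Check the 14 heavy atoms by environment: 5× C (H1) → match; 2× Cl (H0) → no; 1× N (charge +1, H0) → no; 1× O (charge -1, H0) → no; 1× O (H0) → no; 1× S (H1) → no; 1× N (H0) → no; 2× C (H3) → no.
That gives 5 matching atoms.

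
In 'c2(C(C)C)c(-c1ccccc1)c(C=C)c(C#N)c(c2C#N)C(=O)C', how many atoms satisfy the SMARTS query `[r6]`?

Check the 24 heavy atoms by environment: 12× c (aromatic, in 6-ring) → match; 9× C (acyclic) → no; 1× O (acyclic) → no; 2× N (acyclic) → no.
That gives 12 matching atoms.

12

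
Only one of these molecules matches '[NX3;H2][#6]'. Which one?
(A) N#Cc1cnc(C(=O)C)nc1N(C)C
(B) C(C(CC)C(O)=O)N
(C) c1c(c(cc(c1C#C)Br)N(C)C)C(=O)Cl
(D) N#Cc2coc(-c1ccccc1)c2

B

[NX3;H2][#6] describes a trivalent nitrogen with two H attached to carbon (a primary amine).
(A) has a nitrile (-C#N) but the nitrogen is NX1 (triple-bonded), not NX3 with two H.
(B) contains a primary amino group (-NH2), which satisfies every atom and bond constraint.
(C) has a dimethylamino group (-N(CH3)2) but the nitrogen has H0, not H2.
(D) has a nitrile (-C#N) but the nitrogen is NX1 (triple-bonded), not NX3 with two H.
So the answer is (B).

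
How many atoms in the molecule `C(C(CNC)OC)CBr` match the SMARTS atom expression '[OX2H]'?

0

The query [OX2H] means: aliphatic oxygen with two connections, one of which is H — an -OH oxygen.
Check the 9 heavy atoms by environment: 3× C (H2, X4) → no; 1× C (H1, X4) → no; 1× N (H1, X3) → no; 2× C (H3, X4) → no; 1× Br (H0, X1) → no; 1× O (H0, X2) → no.
No environment satisfies the query, so 0 matching atoms.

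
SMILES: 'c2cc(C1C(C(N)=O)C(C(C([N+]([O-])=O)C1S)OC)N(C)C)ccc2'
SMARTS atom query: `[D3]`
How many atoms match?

10

The query [D3] means: atom with exactly three heavy-atom neighbours.
Check the 24 heavy atoms by environment: 7× C (D3) → match; 2× O (D1) → no; 1× N (D1) → no; 1× O (D2) → no; 3× C (D1) → no; 1× c (aromatic, D3) → match; 5× c (aromatic, D2) → no; 1× N (D3) → match; 1× N (charge +1, D3) → match; 1× O (charge -1, D1) → no; 1× S (D1) → no.
Summing the matching environments: 7 + 1 + 1 + 1 = 10 matching atoms.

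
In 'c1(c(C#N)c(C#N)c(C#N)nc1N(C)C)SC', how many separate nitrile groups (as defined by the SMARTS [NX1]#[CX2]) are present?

[NX1]#[CX2] is the SMARTS for a nitrile: a nitrogen triple-bonded to a two-connected carbon.
The molecule carries 3 separate instances of a nitrile (-C#N) meeting every constraint; each maps to a distinct set of atoms, giving 3 matches.

3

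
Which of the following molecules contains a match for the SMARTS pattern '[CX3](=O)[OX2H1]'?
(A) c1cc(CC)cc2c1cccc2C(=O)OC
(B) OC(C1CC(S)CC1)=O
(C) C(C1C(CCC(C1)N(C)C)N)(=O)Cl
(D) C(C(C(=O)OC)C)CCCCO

B

[CX3](=O)[OX2H1] describes an sp2 carbon double-bonded to O and single-bonded to an -OH oxygen (a carboxylic acid).
(A) has a methyl-ester group (-C(=O)OCH3) but the singly-bonded O has no H (OX2H0, not OX2H1).
(B) contains a carboxylic acid group (-C(=O)OH), which satisfies every atom and bond constraint.
(C) has an acyl chloride (-C(=O)Cl) but the carbonyl is bonded to Cl, not to an -OH oxygen.
(D) has a methyl-ester group (-C(=O)OCH3) but the singly-bonded O has no H (OX2H0, not OX2H1).
So the answer is (B).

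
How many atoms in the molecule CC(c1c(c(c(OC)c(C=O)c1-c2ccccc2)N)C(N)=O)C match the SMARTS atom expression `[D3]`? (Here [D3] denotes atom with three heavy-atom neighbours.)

The query [D3] means: atom with exactly three heavy-atom neighbours.
Check the 23 heavy atoms by environment: 7× c (aromatic, D3) → match; 2× N (D1) → no; 1× O (D2) → no; 3× C (D1) → no; 1× C (D2) → no; 2× O (D1) → no; 2× C (D3) → match; 5× c (aromatic, D2) → no.
Summing the matching environments: 7 + 2 = 9 matching atoms.

9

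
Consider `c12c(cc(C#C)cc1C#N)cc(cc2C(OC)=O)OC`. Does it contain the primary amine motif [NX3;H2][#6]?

No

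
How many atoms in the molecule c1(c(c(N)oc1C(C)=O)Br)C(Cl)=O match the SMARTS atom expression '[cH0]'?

4

The query [cH0] means: aromatic carbon with no attached hydrogen (substituted or ring-fusion).
Check the 13 heavy atoms by environment: 1× o (aromatic, H0) → no; 4× c (aromatic, H0) → match; 2× C (H0) → no; 2× O (H0) → no; 1× Cl (H0) → no; 1× N (H2) → no; 1× C (H3) → no; 1× Br (H0) → no.
That gives 4 matching atoms.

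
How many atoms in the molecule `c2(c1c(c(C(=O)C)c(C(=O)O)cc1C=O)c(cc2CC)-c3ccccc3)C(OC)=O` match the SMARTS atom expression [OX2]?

2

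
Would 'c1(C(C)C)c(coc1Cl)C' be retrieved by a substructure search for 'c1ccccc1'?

No

The pattern c1ccccc1 describes six aromatic carbons in a ring — a benzene ring.
The closest candidate here is a methyl group (-CH3), but no six-membered all-carbon aromatic ring is present. No other fragment satisfies the full query, so there is no match.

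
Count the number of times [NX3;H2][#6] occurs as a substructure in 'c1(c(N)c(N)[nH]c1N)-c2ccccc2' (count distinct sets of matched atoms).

[NX3;H2][#6] is the SMARTS for a primary amine: a trivalent nitrogen with two H attached to carbon.
The molecule carries 3 separate instances of a primary amino group (-NH2) meeting every constraint; each maps to a distinct set of atoms, giving 3 matches.

3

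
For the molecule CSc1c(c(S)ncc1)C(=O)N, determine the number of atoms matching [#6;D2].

The query [#6;D2] means: any carbon bonded to exactly two heavy atoms.
Check the 12 heavy atoms by environment: 1× n (aromatic, D2) → no; 3× c (aromatic, D3) → no; 2× c (aromatic, D2) → match; 1× S (D1) → no; 1× C (D3) → no; 1× O (D1) → no; 1× N (D1) → no; 1× S (D2) → no; 1× C (D1) → no.
That gives 2 matching atoms.

2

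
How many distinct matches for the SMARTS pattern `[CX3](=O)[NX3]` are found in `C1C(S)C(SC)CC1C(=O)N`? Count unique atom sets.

1

[CX3](=O)[NX3] is the SMARTS for an amide: a carbonyl carbon bonded to a trivalent nitrogen.
Exactly one fragment in the molecule meets all constraints, giving 1 match.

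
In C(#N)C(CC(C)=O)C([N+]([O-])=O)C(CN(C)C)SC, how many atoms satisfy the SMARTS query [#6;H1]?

3

The query [#6;H1] means: any carbon bearing exactly one hydrogen.
Check the 18 heavy atoms by environment: 2× C (H2) → no; 3× C (H1) → match; 2× C (H0) → no; 2× O (H0) → no; 4× C (H3) → no; 1× N (charge +1, H0) → no; 1× O (charge -1, H0) → no; 1× S (H0) → no; 2× N (H0) → no.
That gives 3 matching atoms.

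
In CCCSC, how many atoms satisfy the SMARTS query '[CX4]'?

Check the 5 heavy atoms by environment: 4× C (X4) → match; 1× S (X2) → no.
That gives 4 matching atoms.

4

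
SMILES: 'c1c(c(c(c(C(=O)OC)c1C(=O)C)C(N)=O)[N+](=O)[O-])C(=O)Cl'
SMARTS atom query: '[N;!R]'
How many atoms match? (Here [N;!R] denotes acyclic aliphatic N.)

The query [N;!R] means: aliphatic nitrogen not in a ring.
Check the 22 heavy atoms by environment: 6× c (aromatic, in 6-ring) → no; 6× C (acyclic) → no; 6× O (acyclic) → no; 1× N (acyclic) → match; 1× Cl (acyclic) → no; 1× N (charge +1, acyclic) → match; 1× O (charge -1, acyclic) → no.
Summing the matching environments: 1 + 1 = 2 matching atoms.

2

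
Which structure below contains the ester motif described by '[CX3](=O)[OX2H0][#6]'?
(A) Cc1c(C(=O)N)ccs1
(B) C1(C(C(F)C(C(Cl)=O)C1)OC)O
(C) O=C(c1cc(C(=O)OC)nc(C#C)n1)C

[CX3](=O)[OX2H0][#6] describes a carbonyl carbon bonded to an oxygen that is itself bonded to carbon (no H on that O) (an ester).
(A) has a primary amide (-C(=O)NH2) but the carbonyl is bonded to N, not to an O-C linkage.
(B) has a methoxy ether (-OCH3) but the ether oxygen is not adjacent to a C=O carbon.
(C) contains a methyl-ester group (-C(=O)OCH3), which satisfies every atom and bond constraint.
So the answer is (C).

C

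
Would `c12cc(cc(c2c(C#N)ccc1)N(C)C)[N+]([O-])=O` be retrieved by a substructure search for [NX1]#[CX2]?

The pattern [NX1]#[CX2] describes a nitrogen triple-bonded to a two-connected carbon — a nitrile.
The molecule carries a nitrile (-C#N), whose atoms satisfy every constraint of the query, so the pattern matches.

Yes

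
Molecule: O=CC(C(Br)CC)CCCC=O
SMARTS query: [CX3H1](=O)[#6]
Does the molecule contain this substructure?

Yes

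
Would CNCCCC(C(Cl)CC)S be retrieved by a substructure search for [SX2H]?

The pattern [SX2H] describes an aliphatic sulfur with two connections, one being H — a thiol.
The molecule carries a thiol (-SH), whose atoms satisfy every constraint of the query, so the pattern matches.

Yes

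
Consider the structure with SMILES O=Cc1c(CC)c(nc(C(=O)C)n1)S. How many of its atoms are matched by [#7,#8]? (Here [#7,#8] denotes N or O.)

4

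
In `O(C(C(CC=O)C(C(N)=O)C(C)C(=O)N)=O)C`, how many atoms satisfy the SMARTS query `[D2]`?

3

The query [D2] means: atom with exactly two heavy-atom neighbours.
Check the 17 heavy atoms by environment: 2× C (D2) → match; 6× C (D3) → no; 2× C (D1) → no; 4× O (D1) → no; 2× N (D1) → no; 1× O (D2) → match.
Summing the matching environments: 2 + 1 = 3 matching atoms.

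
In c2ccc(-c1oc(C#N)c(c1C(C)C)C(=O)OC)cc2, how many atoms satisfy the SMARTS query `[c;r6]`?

6

The query [c;r6] means: aromatic carbon that belongs to a six-membered ring.
Check the 20 heavy atoms by environment: 1× o (aromatic, in 5-ring) → no; 4× c (aromatic, in 5-ring) → no; 6× c (aromatic, in 6-ring) → match; 6× C (acyclic) → no; 2× O (acyclic) → no; 1× N (acyclic) → no.
That gives 6 matching atoms.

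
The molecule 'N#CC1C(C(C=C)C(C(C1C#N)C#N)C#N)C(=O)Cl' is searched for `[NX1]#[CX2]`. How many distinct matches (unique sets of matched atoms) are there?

[NX1]#[CX2] is the SMARTS for a nitrile: a nitrogen triple-bonded to a two-connected carbon.
The molecule carries 4 separate instances of a nitrile (-C#N) meeting every constraint; each maps to a distinct set of atoms, giving 4 matches.

4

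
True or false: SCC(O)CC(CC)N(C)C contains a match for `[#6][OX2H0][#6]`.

False

The pattern [#6][OX2H0][#6] describes an aliphatic oxygen bridging two carbons with no H on the oxygen — an ether.
The closest candidate here is a hydroxyl group (-OH), but the oxygen has H1, not H0 bridging two carbons. No other fragment satisfies the full query, so there is no match.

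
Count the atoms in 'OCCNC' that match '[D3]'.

0

The query [D3] means: atom with exactly three heavy-atom neighbours.
Check the 5 heavy atoms by environment: 2× C (D2) → no; 1× N (D2) → no; 1× C (D1) → no; 1× O (D1) → no.
No environment satisfies the query, so 0 matching atoms.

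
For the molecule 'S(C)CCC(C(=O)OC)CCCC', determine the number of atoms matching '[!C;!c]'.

Check the 13 heavy atoms by environment: 10× C → no; 2× O → match; 1× S → match.
Summing the matching environments: 2 + 1 = 3 matching atoms.

3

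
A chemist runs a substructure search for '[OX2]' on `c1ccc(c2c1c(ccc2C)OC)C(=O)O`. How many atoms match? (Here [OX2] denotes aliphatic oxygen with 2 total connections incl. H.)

2

Check the 16 heavy atoms by environment: 10× c (aromatic, X3) → no; 1× C (X3) → no; 1× O (X1) → no; 2× O (X2) → match; 2× C (X4) → no.
That gives 2 matching atoms.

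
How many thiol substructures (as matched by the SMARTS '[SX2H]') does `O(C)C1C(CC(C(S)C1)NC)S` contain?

[SX2H] is the SMARTS for a thiol: an aliphatic sulfur with two connections, one being H.
The molecule carries 2 separate instances of a thiol (-SH) meeting every constraint; each maps to a distinct set of atoms, giving 2 matches.

2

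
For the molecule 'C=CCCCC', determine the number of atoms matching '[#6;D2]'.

4

The query [#6;D2] means: any carbon bonded to exactly two heavy atoms.
Check the 6 heavy atoms by environment: 4× C (D2) → match; 2× C (D1) → no.
That gives 4 matching atoms.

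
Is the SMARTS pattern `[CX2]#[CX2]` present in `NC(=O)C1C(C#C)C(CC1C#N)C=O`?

The pattern [CX2]#[CX2] describes a carbon-carbon triple bond — an alkyne.
The molecule carries an ethynyl group (-C#CH), whose atoms satisfy every constraint of the query, so the pattern matches.

Yes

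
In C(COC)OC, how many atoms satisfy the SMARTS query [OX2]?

2

The query [OX2] means: aliphatic oxygen with two total connections — ether, hydroxyl, or ester single-bond O.
Check the 6 heavy atoms by environment: 4× C (X4) → no; 2× O (X2) → match.
That gives 2 matching atoms.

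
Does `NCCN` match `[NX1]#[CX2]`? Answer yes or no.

No

The pattern [NX1]#[CX2] describes a nitrogen triple-bonded to a two-connected carbon — a nitrile.
The closest candidate here is a primary amino group (-NH2), but the nitrogen is NX3 (three connections), not NX1 triple-bonded. No other fragment satisfies the full query, so there is no match.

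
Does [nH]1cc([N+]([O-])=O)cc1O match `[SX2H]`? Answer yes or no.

The pattern [SX2H] describes an aliphatic sulfur with two connections, one being H — a thiol.
The closest candidate here is a hydroxyl group (-OH), but it is an -OH, not an -SH. No other fragment satisfies the full query, so there is no match.

No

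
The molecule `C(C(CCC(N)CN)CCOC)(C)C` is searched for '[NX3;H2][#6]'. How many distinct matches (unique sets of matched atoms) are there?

2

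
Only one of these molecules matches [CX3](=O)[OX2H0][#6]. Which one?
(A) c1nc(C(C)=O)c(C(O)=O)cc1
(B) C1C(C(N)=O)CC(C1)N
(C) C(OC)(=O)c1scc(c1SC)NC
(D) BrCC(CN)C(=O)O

C

[CX3](=O)[OX2H0][#6] describes a carbonyl carbon bonded to an oxygen that is itself bonded to carbon (no H on that O) (an ester).
(A) has a carboxylic acid group (-C(=O)OH) but the singly-bonded O carries H (OX2H1, not H0).
(B) has a primary amide (-C(=O)NH2) but the carbonyl is bonded to N, not to an O-C linkage.
(C) contains a methyl-ester group (-C(=O)OCH3), which satisfies every atom and bond constraint.
(D) has a carboxylic acid group (-C(=O)OH) but the singly-bonded O carries H (OX2H1, not H0).
So the answer is (C).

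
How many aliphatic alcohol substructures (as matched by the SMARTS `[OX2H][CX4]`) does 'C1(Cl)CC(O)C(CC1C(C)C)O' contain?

[OX2H][CX4] is the SMARTS for an aliphatic alcohol: a hydroxyl oxygen bound to an sp3 (X4) carbon.
The molecule carries 2 separate instances of a hydroxyl group (-OH) meeting every constraint; each maps to a distinct set of atoms, giving 2 matches.

2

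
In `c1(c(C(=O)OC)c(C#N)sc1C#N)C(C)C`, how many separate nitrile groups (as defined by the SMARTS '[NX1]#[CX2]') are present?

2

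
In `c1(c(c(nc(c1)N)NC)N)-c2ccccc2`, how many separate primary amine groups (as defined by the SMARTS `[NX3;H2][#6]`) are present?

[NX3;H2][#6] is the SMARTS for a primary amine: a trivalent nitrogen with two H attached to carbon.
The molecule carries 2 separate instances of a primary amino group (-NH2) meeting every constraint; each maps to a distinct set of atoms, giving 2 matches.

2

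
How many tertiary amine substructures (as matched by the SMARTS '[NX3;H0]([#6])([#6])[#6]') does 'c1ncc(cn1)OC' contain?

[NX3;H0]([#6])([#6])[#6] is the SMARTS for a tertiary amine: a trivalent nitrogen with no H, bonded to three carbons.
No fragment in the molecule satisfies every constraint, giving 0 matches.

0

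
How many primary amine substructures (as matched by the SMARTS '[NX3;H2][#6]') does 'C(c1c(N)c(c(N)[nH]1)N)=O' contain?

[NX3;H2][#6] is the SMARTS for a primary amine: a trivalent nitrogen with two H attached to carbon.
The molecule carries 3 separate instances of a primary amino group (-NH2) meeting every constraint; each maps to a distinct set of atoms, giving 3 matches.

3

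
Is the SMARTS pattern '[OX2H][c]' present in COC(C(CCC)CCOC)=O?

The pattern [OX2H][c] describes a hydroxyl oxygen attached to an aromatic carbon — a phenol.
The closest candidate here is a methoxy ether (-OCH3), but the oxygen has H0, not H1. No other fragment satisfies the full query, so there is no match.

No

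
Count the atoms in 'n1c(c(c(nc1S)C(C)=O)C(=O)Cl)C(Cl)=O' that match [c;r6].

4

The query [c;r6] means: aromatic carbon that belongs to a six-membered ring.
Check the 16 heavy atoms by environment: 2× n (aromatic, in 6-ring) → no; 4× c (aromatic, in 6-ring) → match; 4× C (acyclic) → no; 3× O (acyclic) → no; 2× Cl (acyclic) → no; 1× S (acyclic) → no.
That gives 4 matching atoms.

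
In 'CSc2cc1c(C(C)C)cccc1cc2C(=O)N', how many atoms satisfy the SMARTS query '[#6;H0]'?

Check the 18 heavy atoms by environment: 5× c (aromatic, H0) → match; 5× c (aromatic, H1) → no; 1× C (H1) → no; 3× C (H3) → no; 1× C (H0) → match; 1× O (H0) → no; 1× N (H2) → no; 1× S (H0) → no.
Summing the matching environments: 5 + 1 = 6 matching atoms.

6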